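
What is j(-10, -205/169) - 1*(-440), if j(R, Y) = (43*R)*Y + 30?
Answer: 167580/169 ≈ 991.60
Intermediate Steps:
j(R, Y) = 30 + 43*R*Y (j(R, Y) = 43*R*Y + 30 = 30 + 43*R*Y)
j(-10, -205/169) - 1*(-440) = (30 + 43*(-10)*(-205/169)) - 1*(-440) = (30 + 43*(-10)*(-205*1/169)) + 440 = (30 + 43*(-10)*(-205/169)) + 440 = (30 + 88150/169) + 440 = 93220/169 + 440 = 167580/169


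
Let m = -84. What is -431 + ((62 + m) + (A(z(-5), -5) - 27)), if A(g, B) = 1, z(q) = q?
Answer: -479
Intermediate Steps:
-431 + ((62 + m) + (A(z(-5), -5) - 27)) = -431 + ((62 - 84) + (1 - 27)) = -431 + (-22 - 26) = -431 - 48 = -479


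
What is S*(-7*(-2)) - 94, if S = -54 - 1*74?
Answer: -1886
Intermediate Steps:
S = -128 (S = -54 - 74 = -128)
S*(-7*(-2)) - 94 = -(-896)*(-2) - 94 = -128*14 - 94 = -1792 - 94 = -1886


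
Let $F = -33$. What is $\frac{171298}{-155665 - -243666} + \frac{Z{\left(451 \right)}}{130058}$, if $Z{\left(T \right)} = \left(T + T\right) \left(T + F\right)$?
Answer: $\frac{27729110160}{5722617029} \approx 4.8455$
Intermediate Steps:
$Z{\left(T \right)} = 2 T \left(-33 + T\right)$ ($Z{\left(T \right)} = \left(T + T\right) \left(T - 33\right) = 2 T \left(-33 + T\right)$)
$\frac{171298}{-155665 - -243666} + \frac{Z{\left(451 \right)}}{130058} = \frac{171298}{-155665 - -243666} + \frac{2 \cdot 451 \left(-33 + 451\right)}{130058} = \frac{171298}{-155665 + 243666} + 2 \cdot 451 \cdot 418 \cdot \frac{1}{130058} = \frac{171298}{88001} + 377036 \cdot \frac{1}{130058} = 171298 \cdot \frac{1}{88001} + \frac{188518}{65029} = \frac{171298}{88001} + \frac{188518}{65029} = \frac{27729110160}{5722617029}$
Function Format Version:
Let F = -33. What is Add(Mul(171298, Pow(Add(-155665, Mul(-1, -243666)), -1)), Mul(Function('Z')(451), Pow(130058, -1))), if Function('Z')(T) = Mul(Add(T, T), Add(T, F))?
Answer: Rational(27729110160, 5722617029) ≈ 4.8455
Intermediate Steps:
Function('Z')(T) = Mul(2, T, Add(-33, T)) (Function('Z')(T) = Mul(Add(T, T), Add(T, -33)) = Mul(Mul(2, T), Add(-33, T)) = Mul(2, T, Add(-33, T)))
Add(Mul(171298, Pow(Add(-155665, Mul(-1, -243666)), -1)), Mul(Function('Z')(451), Pow(130058, -1))) = Add(Mul(171298, Pow(Add(-155665, Mul(-1, -243666)), -1)), Mul(Mul(2, 451, Add(-33, 451)), Pow(130058, -1))) = Add(Mul(171298, Pow(Add(-155665, 243666), -1)), Mul(Mul(2, 451, 418), Rational(1, 130058))) = Add(Mul(171298, Pow(88001, -1)), Mul(377036, Rational(1, 130058))) = Add(Mul(171298, Rational(1, 88001)), Rational(188518, 65029)) = Add(Rational(171298, 88001), Rational(188518, 65029)) = Rational(27729110160, 5722617029)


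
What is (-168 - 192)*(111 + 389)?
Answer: -180000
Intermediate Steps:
(-168 - 192)*(111 + 389) = -360*500 = -180000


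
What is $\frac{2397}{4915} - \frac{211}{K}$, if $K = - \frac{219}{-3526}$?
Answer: $- \frac{3656166247}{1076385} \approx -3396.7$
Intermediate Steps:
$K = \frac{219}{3526}$ ($K = \left(-219\right) \left(- \frac{1}{3526}\right) = \frac{219}{3526} \approx 0.06211$)
$\frac{2397}{4915} - \frac{211}{K} = \frac{2397}{4915} - \frac{211}{\frac{219}{3526}} = 2397 \cdot \frac{1}{4915} - \frac{743986}{219} = \frac{2397}{4915} - \frac{743986}{219} = - \frac{3656166247}{1076385}$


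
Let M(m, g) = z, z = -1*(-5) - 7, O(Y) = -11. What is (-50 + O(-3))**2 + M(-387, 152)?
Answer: 3719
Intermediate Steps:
z = -2 (z = 5 - 7 = -2)
M(m, g) = -2
(-50 + O(-3))**2 + M(-387, 152) = (-50 - 11)**2 - 2 = (-61)**2 - 2 = 3721 - 2 = 3719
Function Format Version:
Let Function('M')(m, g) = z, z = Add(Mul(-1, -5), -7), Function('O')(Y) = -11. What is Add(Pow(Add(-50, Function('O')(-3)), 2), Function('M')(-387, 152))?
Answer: 3719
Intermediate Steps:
z = -2 (z = Add(5, -7) = -2)
Function('M')(m, g) = -2
Add(Pow(Add(-50, Function('O')(-3)), 2), Function('M')(-387, 152)) = Add(Pow(Add(-50, -11), 2), -2) = Add(Pow(-61, 2), -2) = Add(3721, -2) = 3719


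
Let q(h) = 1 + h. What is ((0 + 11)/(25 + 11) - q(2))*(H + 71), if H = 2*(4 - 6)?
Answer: -6499/36 ≈ -180.53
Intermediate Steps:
H = -4 (H = 2*(-2) = -4)
((0 + 11)/(25 + 11) - q(2))*(H + 71) = ((0 + 11)/(25 + 11) - (1 + 2))*(-4 + 71) = (11/36 - 1*3)*67 = (11*(1/36) - 3)*67 = (11/36 - 3)*67 = -97/36*67 = -6499/36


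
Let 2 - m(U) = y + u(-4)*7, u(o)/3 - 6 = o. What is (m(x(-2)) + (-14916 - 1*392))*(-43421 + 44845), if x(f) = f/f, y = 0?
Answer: -21855552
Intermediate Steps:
u(o) = 18 + 3*o
x(f) = 1
m(U) = -40 (m(U) = 2 - (0 + (18 + 3*(-4))*7) = 2 - (0 + (18 - 12)*7) = 2 - (0 + 6*7) = 2 - (0 + 42) = 2 - 1*42 = 2 - 42 = -40)
(m(x(-2)) + (-14916 - 1*392))*(-43421 + 44845) = (-40 + (-14916 - 1*392))*(-43421 + 44845) = (-40 + (-14916 - 392))*1424 = (-40 - 15308)*1424 = -15348*1424 = -21855552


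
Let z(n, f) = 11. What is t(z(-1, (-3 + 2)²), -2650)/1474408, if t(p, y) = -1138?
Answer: -569/737204 ≈ -0.00077184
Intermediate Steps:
t(z(-1, (-3 + 2)²), -2650)/1474408 = -1138/1474408 = -1138*1/1474408 = -569/737204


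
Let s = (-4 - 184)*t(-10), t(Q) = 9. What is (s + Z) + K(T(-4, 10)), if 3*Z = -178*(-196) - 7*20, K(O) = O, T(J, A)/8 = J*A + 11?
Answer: 28976/3 ≈ 9658.7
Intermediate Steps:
T(J, A) = 88 + 8*A*J (T(J, A) = 8*(J*A + 11) = 8*(A*J + 11) = 8*(11 + A*J) = 88 + 8*A*J)
Z = 34748/3 (Z = (-178*(-196) - 7*20)/3 = (34888 - 140)/3 = (1/3)*34748 = 34748/3 ≈ 11583.)
s = -1692 (s = (-4 - 184)*9 = -188*9 = -1692)
(s + Z) + K(T(-4, 10)) = (-1692 + 34748/3) + (88 + 8*10*(-4)) = 29672/3 + (88 - 320) = 29672/3 - 232 = 28976/3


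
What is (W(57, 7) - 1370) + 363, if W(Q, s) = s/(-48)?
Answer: -48343/48 ≈ -1007.1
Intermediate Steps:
W(Q, s) = -s/48 (W(Q, s) = s*(-1/48) = -s/48)
(W(57, 7) - 1370) + 363 = (-1/48*7 - 1370) + 363 = (-7/48 - 1370) + 363 = -65767/48 + 363 = -48343/48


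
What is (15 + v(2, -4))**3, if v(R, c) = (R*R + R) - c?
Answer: 15625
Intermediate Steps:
v(R, c) = R + R**2 - c (v(R, c) = (R**2 + R) - c = (R + R**2) - c = R + R**2 - c)
(15 + v(2, -4))**3 = (15 + (2 + 2**2 - 1*(-4)))**3 = (15 + (2 + 4 + 4))**3 = (15 + 10)**3 = 25**3 = 15625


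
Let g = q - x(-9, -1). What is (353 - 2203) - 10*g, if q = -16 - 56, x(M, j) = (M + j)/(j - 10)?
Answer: -12330/11 ≈ -1120.9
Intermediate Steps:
x(M, j) = (M + j)/(-10 + j)
q = -72
g = -802/11 (g = -72 - (-9 - 1)/(-10 - 1) = -72 - (-10)/(-11) = -72 - (-1)*(-10)/11 = -72 - 1*10/11 = -72 - 10/11 = -802/11 ≈ -72.909)
(353 - 2203) - 10*g = (353 - 2203) - 10*(-802/11) = -1850 + 8020/11 = -12330/11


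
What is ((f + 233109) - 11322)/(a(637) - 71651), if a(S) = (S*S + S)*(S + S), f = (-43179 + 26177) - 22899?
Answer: 181886/517689593 ≈ 0.00035134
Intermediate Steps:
f = -39901 (f = -17002 - 22899 = -39901)
a(S) = 2*S*(S + S²) (a(S) = (S² + S)*(2*S) = (S + S²)*(2*S) = 2*S*(S + S²))
((f + 233109) - 11322)/(a(637) - 71651) = ((-39901 + 233109) - 11322)/(2*637²*(1 + 637) - 71651) = (193208 - 11322)/(2*405769*638 - 71651) = 181886/(517761244 - 71651) = 181886/517689593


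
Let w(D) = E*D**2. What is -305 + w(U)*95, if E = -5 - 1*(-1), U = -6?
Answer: -13985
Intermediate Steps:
E = -4 (E = -5 + 1 = -4)
w(D) = -4*D**2
-305 + w(U)*95 = -305 - 4*(-6)**2*95 = -305 - 4*36*95 = -305 - 144*95 = -305 - 13680 = -13985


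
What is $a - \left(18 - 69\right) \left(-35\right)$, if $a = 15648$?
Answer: $13863$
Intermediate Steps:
$a - \left(18 - 69\right) \left(-35\right) = 15648 - \left(18 - 69\right) \left(-35\right) = 15648 - \left(-51\right) \left(-35\right) = 15648 - 1785 = 13863$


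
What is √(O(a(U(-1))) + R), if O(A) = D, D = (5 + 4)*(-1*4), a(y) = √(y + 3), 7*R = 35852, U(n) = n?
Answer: 20*√623/7 ≈ 71.314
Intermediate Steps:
R = 35852/7 (R = (⅐)*35852 = 35852/7 ≈ 5121.7)
a(y) = √(3 + y)
D = -36 (D = 9*(-4) = -36)
O(A) = -36
√(O(a(U(-1))) + R) = √(-36 + 35852/7) = √(35600/7) = 20*√623/7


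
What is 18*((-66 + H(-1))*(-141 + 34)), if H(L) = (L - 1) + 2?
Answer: 127116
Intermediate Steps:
H(L) = 1 + L (H(L) = (-1 + L) + 2 = 1 + L)
18*((-66 + H(-1))*(-141 + 34)) = 18*((-66 + (1 - 1))*(-141 + 34)) = 18*((-66 + 0)*(-107)) = 18*(-66*(-107)) = 18*7062 = 127116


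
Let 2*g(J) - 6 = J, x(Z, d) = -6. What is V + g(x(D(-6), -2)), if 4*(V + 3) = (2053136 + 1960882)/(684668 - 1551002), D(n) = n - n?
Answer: -2401671/577556 ≈ -4.1583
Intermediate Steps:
D(n) = 0
g(J) = 3 + J/2
V = -2401671/577556 (V = -3 + ((2053136 + 1960882)/(684668 - 1551002))/4 = -3 + (4014018/(-866334))/4 = -3 + (4014018*(-1/866334))/4 = -3 + (¼)*(-669003/144389) = -3 - 669003/577556 = -2401671/577556 ≈ -4.1583)
V + g(x(D(-6), -2)) = -2401671/577556 + (3 + (½)*(-6)) = -2401671/577556 + (3 - 3) = -2401671/577556 + 0 = -2401671/577556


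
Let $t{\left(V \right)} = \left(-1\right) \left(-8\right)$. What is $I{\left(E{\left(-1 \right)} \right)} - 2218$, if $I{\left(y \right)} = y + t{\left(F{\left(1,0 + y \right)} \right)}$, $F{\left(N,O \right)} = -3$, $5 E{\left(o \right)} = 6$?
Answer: $- \frac{11044}{5} \approx -2208.8$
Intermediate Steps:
$E{\left(o \right)} = \frac{6}{5}$ ($E{\left(o \right)} = \frac{1}{5} \cdot 6 = \frac{6}{5}$)
$t{\left(V \right)} = 8$
$I{\left(y \right)} = 8 + y$ ($I{\left(y \right)} = y + 8 = 8 + y$)
$I{\left(E{\left(-1 \right)} \right)} - 2218 = \left(8 + \frac{6}{5}\right) - 2218 = \frac{46}{5} - 2218 = - \frac{11044}{5}$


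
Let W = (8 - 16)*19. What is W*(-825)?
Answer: 125400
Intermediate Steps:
W = -152 (W = -8*19 = -152)
W*(-825) = -152*(-825) = 125400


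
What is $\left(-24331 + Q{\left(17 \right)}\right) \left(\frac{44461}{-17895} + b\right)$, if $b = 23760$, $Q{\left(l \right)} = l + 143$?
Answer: $- \frac{3425358934123}{5965} \approx -5.7424 \cdot 10^{8}$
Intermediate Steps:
$Q{\left(l \right)} = 143 + l$
$\left(-24331 + Q{\left(17 \right)}\right) \left(\frac{44461}{-17895} + b\right) = \left(-24331 + \left(143 + 17\right)\right) \left(\frac{44461}{-17895} + 23760\right) = \left(-24331 + 160\right) \left(44461 \left(- \frac{1}{17895}\right) + 23760\right) = - 24171 \left(- \frac{44461}{17895} + 23760\right) = \left(-24171\right) \frac{425140739}{17895} = - \frac{3425358934123}{5965}$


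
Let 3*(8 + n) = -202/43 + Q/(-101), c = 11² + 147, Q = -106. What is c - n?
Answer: 3611848/13029 ≈ 277.22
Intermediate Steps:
c = 268 (c = 121 + 147 = 268)
n = -120076/13029 (n = -8 + (-202/43 - 106/(-101))/3 = -8 + (-202*1/43 - 106*(-1/101))/3 = -8 + (-202/43 + 106/101)/3 = -8 + (⅓)*(-15844/4343) = -8 - 15844/13029 = -120076/13029 ≈ -9.2160)
c - n = 268 - 1*(-120076/13029) = 268 + 120076/13029 = 3611848/13029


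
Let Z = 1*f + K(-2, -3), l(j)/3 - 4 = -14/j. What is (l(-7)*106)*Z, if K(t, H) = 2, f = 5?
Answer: 13356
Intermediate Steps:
l(j) = 12 - 42/j (l(j) = 12 + 3*(-14/j) = 12 - 42/j)
Z = 7 (Z = 1*5 + 2 = 5 + 2 = 7)
(l(-7)*106)*Z = ((12 - 42/(-7))*106)*7 = ((12 - 42*(-1/7))*106)*7 = ((12 + 6)*106)*7 = (18*106)*7 = 1908*7 = 13356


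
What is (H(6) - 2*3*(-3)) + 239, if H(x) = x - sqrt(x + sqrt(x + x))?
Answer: 263 - sqrt(6 + 2*sqrt(3)) ≈ 259.92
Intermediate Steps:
H(x) = x - sqrt(x + sqrt(2)*sqrt(x)) (H(x) = x - sqrt(x + sqrt(2*x)) = x - sqrt(x + sqrt(2)*sqrt(x)))
(H(6) - 2*3*(-3)) + 239 = ((6 - sqrt(6 + sqrt(2)*sqrt(6))) - 2*3*(-3)) + 239 = ((6 - sqrt(6 + 2*sqrt(3))) - 6*(-3)) + 239 = ((6 - sqrt(6 + 2*sqrt(3))) + 18) + 239 = (24 - sqrt(6 + 2*sqrt(3))) + 239 = 263 - sqrt(6 + 2*sqrt(3))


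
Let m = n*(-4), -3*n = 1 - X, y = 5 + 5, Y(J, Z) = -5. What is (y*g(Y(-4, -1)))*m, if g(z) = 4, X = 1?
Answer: 0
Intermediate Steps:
y = 10
n = 0 (n = -(1 - 1*1)/3 = -(1 - 1)/3 = -1/3*0 = 0)
m = 0 (m = 0*(-4) = 0)
(y*g(Y(-4, -1)))*m = (10*4)*0 = 40*0 = 0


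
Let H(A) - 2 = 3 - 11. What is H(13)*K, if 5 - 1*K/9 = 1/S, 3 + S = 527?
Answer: -70713/262 ≈ -269.90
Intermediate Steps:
S = 524 (S = -3 + 527 = 524)
H(A) = -6 (H(A) = 2 + (3 - 11) = 2 - 8 = -6)
K = 23571/524 (K = 45 - 9/524 = 23571/524 ≈ 44.983)
H(13)*K = -6*23571/524 = -70713/262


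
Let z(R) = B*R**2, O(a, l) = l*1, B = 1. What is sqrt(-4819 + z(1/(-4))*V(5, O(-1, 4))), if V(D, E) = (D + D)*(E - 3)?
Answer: 3*I*sqrt(8566)/4 ≈ 69.415*I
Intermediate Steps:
O(a, l) = l
V(D, E) = 2*D*(-3 + E) (V(D, E) = (2*D)*(-3 + E) = 2*D*(-3 + E))
z(R) = R**2 (z(R) = 1*R**2 = R**2)
sqrt(-4819 + z(1/(-4))*V(5, O(-1, 4))) = sqrt(-4819 + (1/(-4))**2*(2*5*(-3 + 4))) = sqrt(-4819 + (-1/4)**2*(2*5*1)) = sqrt(-4819 + (1/16)*10) = sqrt(-4819 + 5/8) = sqrt(-38547/8) = 3*I*sqrt(8566)/4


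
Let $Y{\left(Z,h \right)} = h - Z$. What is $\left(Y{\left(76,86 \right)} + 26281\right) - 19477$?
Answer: $6814$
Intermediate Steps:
$\left(Y{\left(76,86 \right)} + 26281\right) - 19477 = \left(\left(86 - 76\right) + 26281\right) - 19477 = \left(10 + 26281\right) - 19477 = 26291 - 19477 = 6814$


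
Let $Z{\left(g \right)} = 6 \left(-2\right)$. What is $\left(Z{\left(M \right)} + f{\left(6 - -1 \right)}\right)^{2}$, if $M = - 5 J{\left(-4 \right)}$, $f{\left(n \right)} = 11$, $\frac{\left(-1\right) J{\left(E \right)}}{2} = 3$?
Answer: $1$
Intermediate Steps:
$J{\left(E \right)} = -6$ ($J{\left(E \right)} = \left(-2\right) 3 = -6$)
$M = 30$ ($M = \left(-5\right) \left(-6\right) = 30$)
$Z{\left(g \right)} = -12$
$\left(Z{\left(M \right)} + f{\left(6 - -1 \right)}\right)^{2} = \left(-12 + 11\right)^{2} = \left(-1\right)^{2} = 1$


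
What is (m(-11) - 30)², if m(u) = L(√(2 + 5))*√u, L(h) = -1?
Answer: (30 + I*√11)² ≈ 889.0 + 199.0*I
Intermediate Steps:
m(u) = -√u
(m(-11) - 30)² = (-√(-11) - 30)² = (-I*√11 - 30)² = (-30 - I*√11)²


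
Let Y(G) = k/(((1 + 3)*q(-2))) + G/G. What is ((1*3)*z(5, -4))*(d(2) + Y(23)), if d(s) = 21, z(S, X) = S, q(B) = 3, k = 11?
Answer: 1375/4 ≈ 343.75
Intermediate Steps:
Y(G) = 23/12 (Y(G) = 11/(((1 + 3)*3)) + G/G = 11/((4*3)) + 1 = 11/12 + 1 = 23/12)
((1*3)*z(5, -4))*(d(2) + Y(23)) = ((1*3)*5)*(21 + 23/12) = (3*5)*(275/12) = 15*(275/12) = 1375/4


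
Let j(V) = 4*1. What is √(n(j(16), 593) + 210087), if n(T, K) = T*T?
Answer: 17*√727 ≈ 458.37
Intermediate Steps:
j(V) = 4
n(T, K) = T²
√(n(j(16), 593) + 210087) = √(4² + 210087) = √(16 + 210087) = √210103 = 17*√727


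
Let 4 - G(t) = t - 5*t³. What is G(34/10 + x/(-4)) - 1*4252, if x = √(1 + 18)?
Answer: -1597727/400 - 14267*√19/320 ≈ -4188.7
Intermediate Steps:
x = √19 ≈ 4.3589
G(t) = 4 - t + 5*t³ (G(t) = 4 - (t - 5*t³) = 4 + (-t + 5*t³) = 4 - t + 5*t³)
G(34/10 + x/(-4)) - 1*4252 = (4 - (34/10 + √19/(-4)) + 5*(34/10 + √19/(-4))³) - 1*4252 = (4 - (34*(⅒) + √19*(-¼)) + 5*(34*(⅒) + √19*(-¼))³) - 4252 = (4 - (17/5 - √19/4) + 5*(17/5 - √19/4)³) - 4252 = (4 + (-17/5 + √19/4) + 5*(17/5 - √19/4)³) - 4252 = (⅗ + 5*(17/5 - √19/4)³ + √19/4) - 4252 = -21257/5 + 5*(17/5 - √19/4)³ + √19/4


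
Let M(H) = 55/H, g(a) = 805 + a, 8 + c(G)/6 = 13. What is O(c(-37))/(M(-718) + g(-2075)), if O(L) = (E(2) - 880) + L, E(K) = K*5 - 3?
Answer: 605274/911915 ≈ 0.66374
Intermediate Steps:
c(G) = 30 (c(G) = -48 + 6*13 = -48 + 78 = 30)
E(K) = -3 + 5*K (E(K) = 5*K - 3 = -3 + 5*K)
O(L) = -873 + L (O(L) = ((-3 + 5*2) - 880) + L = ((-3 + 10) - 880) + L = (7 - 880) + L = -873 + L)
O(c(-37))/(M(-718) + g(-2075)) = (-873 + 30)/(55/(-718) + (805 - 2075)) = -843/(55*(-1/718) - 1270) = -843/(-55/718 - 1270) = -843/(-911915/718) = -843*(-718/911915) = 605274/911915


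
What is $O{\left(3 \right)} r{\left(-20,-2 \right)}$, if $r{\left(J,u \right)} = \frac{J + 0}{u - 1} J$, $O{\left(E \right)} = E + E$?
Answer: $-800$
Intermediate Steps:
$O{\left(E \right)} = 2 E$
$r{\left(J,u \right)} = \frac{J^{2}}{-1 + u}$ ($r{\left(J,u \right)} = \frac{J}{-1 + u} J = \frac{J^{2}}{-1 + u}$)
$O{\left(3 \right)} r{\left(-20,-2 \right)} = 2 \cdot 3 \frac{\left(-20\right)^{2}}{-1 - 2} = 6 \frac{400}{-3} = 6 \cdot 400 \left(- \frac{1}{3}\right) = 6 \left(- \frac{400}{3}\right) = -800$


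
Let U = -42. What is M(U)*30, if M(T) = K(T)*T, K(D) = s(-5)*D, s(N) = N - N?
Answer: 0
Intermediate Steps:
s(N) = 0
K(D) = 0 (K(D) = 0*D = 0)
M(T) = 0 (M(T) = 0*T = 0)
M(U)*30 = 0*30 = 0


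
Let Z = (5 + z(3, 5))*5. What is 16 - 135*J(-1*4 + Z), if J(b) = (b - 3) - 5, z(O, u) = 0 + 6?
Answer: -5789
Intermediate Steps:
z(O, u) = 6
Z = 55 (Z = (5 + 6)*5 = 11*5 = 55)
J(b) = -8 + b (J(b) = (-3 + b) - 5 = -8 + b)
16 - 135*J(-1*4 + Z) = 16 - 135*(-8 + (-1*4 + 55)) = 16 - 135*(-8 + (-4 + 55)) = 16 - 135*(-8 + 51) = 16 - 135*43 = 16 - 5805 = -5789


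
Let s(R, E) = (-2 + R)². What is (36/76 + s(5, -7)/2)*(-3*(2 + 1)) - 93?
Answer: -5235/38 ≈ -137.76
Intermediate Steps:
(36/76 + s(5, -7)/2)*(-3*(2 + 1)) - 93 = (36/76 + (-2 + 5)²/2)*(-3*(2 + 1)) - 93 = (36*(1/76) + 3²*(½))*(-3*3) - 93 = (9/19 + 9*(½))*(-9) - 93 = (9/19 + 9/2)*(-9) - 93 = (189/38)*(-9) - 93 = -1701/38 - 93 = -5235/38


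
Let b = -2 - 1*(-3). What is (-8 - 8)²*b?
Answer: 256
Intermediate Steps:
b = 1 (b = -2 + 3 = 1)
(-8 - 8)²*b = (-8 - 8)²*1 = (-16)²*1 = 256*1 = 256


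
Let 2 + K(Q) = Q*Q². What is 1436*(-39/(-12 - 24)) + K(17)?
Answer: 19400/3 ≈ 6466.7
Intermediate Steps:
K(Q) = -2 + Q³ (K(Q) = -2 + Q*Q² = -2 + Q³)
1436*(-39/(-12 - 24)) + K(17) = 1436*(-39/(-12 - 24)) + (-2 + 17³) = 1436*(-39/(-36)) + (-2 + 4913) = 1436*(-39*(-1/36)) + 4911 = 1436*(13/12) + 4911 = 4667/3 + 4911 = 19400/3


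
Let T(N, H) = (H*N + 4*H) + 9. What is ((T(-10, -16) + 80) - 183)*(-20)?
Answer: -40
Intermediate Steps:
T(N, H) = 9 + 4*H + H*N (T(N, H) = (4*H + H*N) + 9 = 9 + 4*H + H*N)
((T(-10, -16) + 80) - 183)*(-20) = (((9 + 4*(-16) - 16*(-10)) + 80) - 183)*(-20) = (((9 - 64 + 160) + 80) - 183)*(-20) = ((105 + 80) - 183)*(-20) = (185 - 183)*(-20) = 2*(-20) = -40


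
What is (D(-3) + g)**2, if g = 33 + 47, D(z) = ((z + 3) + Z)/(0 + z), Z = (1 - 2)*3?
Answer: 6561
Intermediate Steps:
Z = -3 (Z = -1*3 = -3)
D(z) = 1 (D(z) = ((z + 3) - 3)/(0 + z) = ((3 + z) - 3)/z = z/z = 1)
g = 80
(D(-3) + g)**2 = (1 + 80)**2 = 81**2 = 6561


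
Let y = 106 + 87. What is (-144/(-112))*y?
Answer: 1737/7 ≈ 248.14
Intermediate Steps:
y = 193
(-144/(-112))*y = -144/(-112)*193 = -144*(-1/112)*193 = (9/7)*193 = 1737/7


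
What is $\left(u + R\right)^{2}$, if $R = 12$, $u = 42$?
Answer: $2916$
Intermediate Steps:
$\left(u + R\right)^{2} = \left(42 + 12\right)^{2} = 54^{2} = 2916$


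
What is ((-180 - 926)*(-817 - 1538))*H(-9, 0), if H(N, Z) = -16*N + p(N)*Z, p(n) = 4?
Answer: 375066720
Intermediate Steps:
H(N, Z) = -16*N + 4*Z
((-180 - 926)*(-817 - 1538))*H(-9, 0) = ((-180 - 926)*(-817 - 1538))*(-16*(-9) + 4*0) = (-1106*(-2355))*(144 + 0) = 2604630*144 = 375066720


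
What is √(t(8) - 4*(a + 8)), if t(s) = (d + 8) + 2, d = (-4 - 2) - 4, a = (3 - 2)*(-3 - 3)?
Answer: 2*I*√2 ≈ 2.8284*I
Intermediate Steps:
a = -6 (a = 1*(-6) = -6)
d = -10 (d = -6 - 4 = -10)
t(s) = 0 (t(s) = (-10 + 8) + 2 = -2 + 2 = 0)
√(t(8) - 4*(a + 8)) = √(0 - 4*(-6 + 8)) = √(0 - 4*2) = √(0 - 8) = √(-8) = 2*I*√2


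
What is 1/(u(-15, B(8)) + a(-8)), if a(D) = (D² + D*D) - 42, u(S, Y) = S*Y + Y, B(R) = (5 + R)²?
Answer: -1/2280 ≈ -0.00043860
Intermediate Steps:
u(S, Y) = Y + S*Y
a(D) = -42 + 2*D² (a(D) = (D² + D²) - 42 = 2*D² - 42 = -42 + 2*D²)
1/(u(-15, B(8)) + a(-8)) = 1/((5 + 8)²*(1 - 15) + (-42 + 2*(-8)²)) = 1/(13²*(-14) + (-42 + 2*64)) = 1/(169*(-14) + (-42 + 128)) = 1/(-2366 + 86) = 1/(-2280) = -1/2280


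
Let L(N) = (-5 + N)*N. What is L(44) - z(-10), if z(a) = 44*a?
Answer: 2156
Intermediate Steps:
L(N) = N*(-5 + N)
L(44) - z(-10) = 44*(-5 + 44) - 44*(-10) = 44*39 - 1*(-440) = 1716 + 440 = 2156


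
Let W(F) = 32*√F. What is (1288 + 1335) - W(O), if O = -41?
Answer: 2623 - 32*I*√41 ≈ 2623.0 - 204.9*I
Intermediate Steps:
(1288 + 1335) - W(O) = (1288 + 1335) - 32*√(-41) = 2623 - 32*I*√41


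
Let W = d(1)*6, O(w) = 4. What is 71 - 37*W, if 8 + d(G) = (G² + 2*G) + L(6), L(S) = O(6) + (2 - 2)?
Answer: 293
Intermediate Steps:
L(S) = 4 (L(S) = 4 + (2 - 2) = 4 + 0 = 4)
d(G) = -4 + G² + 2*G (d(G) = -8 + ((G² + 2*G) + 4) = -8 + (4 + G² + 2*G) = -4 + G² + 2*G)
W = -6 (W = (-4 + 1² + 2*1)*6 = (-4 + 1 + 2)*6 = -1*6 = -6)
71 - 37*W = 71 - 37*(-6) = 71 + 222 = 293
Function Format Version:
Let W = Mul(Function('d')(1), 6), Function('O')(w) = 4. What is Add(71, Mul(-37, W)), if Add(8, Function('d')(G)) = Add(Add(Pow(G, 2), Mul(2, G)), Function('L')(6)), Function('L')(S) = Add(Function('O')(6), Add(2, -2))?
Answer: 293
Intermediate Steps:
Function('L')(S) = 4 (Function('L')(S) = Add(4, Add(2, -2)) = Add(4, 0) = 4)
Function('d')(G) = Add(-4, Pow(G, 2), Mul(2, G)) (Function('d')(G) = Add(-8, Add(Add(Pow(G, 2), Mul(2, G)), 4)) = Add(-8, Add(4, Pow(G, 2), Mul(2, G))) = Add(-4, Pow(G, 2), Mul(2, G)))
W = -6 (W = Mul(Add(-4, Pow(1, 2), Mul(2, 1)), 6) = Mul(Add(-4, 1, 2), 6) = Mul(-1, 6) = -6)
Add(71, Mul(-37, W)) = Add(71, Mul(-37, -6)) = Add(71, 222) = 293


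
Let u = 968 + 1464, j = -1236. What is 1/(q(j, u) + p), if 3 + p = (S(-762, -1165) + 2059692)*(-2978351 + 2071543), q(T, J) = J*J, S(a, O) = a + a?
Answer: -1/1866357293123 ≈ -5.3580e-13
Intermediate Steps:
u = 2432
S(a, O) = 2*a
q(T, J) = J²
p = -1866363207747 (p = -3 + (2*(-762) + 2059692)*(-2978351 + 2071543) = -3 + (-1524 + 2059692)*(-906808) = -3 + 2058168*(-906808) = -3 - 1866363207744 = -1866363207747)
1/(q(j, u) + p) = 1/(2432² - 1866363207747) = 1/(5914624 - 1866363207747) = 1/(-1866357293123) = -1/1866357293123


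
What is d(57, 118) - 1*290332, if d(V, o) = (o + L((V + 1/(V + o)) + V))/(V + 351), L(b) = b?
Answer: -20729664199/71400 ≈ -2.9033e+5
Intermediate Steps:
d(V, o) = (o + 1/(V + o) + 2*V)/(351 + V) (d(V, o) = (o + ((V + 1/(V + o)) + V))/(V + 351) = (o + (1/(V + o) + 2*V))/(351 + V) = (o + 1/(V + o) + 2*V)/(351 + V))
d(57, 118) - 1*290332 = (1 + 118*(57 + 118) + 2*57*(57 + 118))/((351 + 57)*(57 + 118)) - 1*290332 = (1 + 118*175 + 2*57*175)/(408*175) - 290332 = (1/408)*(1/175)*(1 + 20650 + 19950) - 290332 = (1/408)*(1/175)*40601 - 290332 = 40601/71400 - 290332 = -20729664199/71400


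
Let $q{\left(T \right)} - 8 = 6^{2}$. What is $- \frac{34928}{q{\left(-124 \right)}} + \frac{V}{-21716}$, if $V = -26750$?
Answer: $- \frac{94664931}{119438} \approx -792.59$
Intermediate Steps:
$q{\left(T \right)} = 44$ ($q{\left(T \right)} = 8 + 6^{2} = 8 + 36 = 44$)
$- \frac{34928}{q{\left(-124 \right)}} + \frac{V}{-21716} = - \frac{34928}{44} - \frac{26750}{-21716} = \left(-34928\right) \frac{1}{44} - - \frac{13375}{10858} = - \frac{8732}{11} + \frac{13375}{10858} = - \frac{94664931}{119438}$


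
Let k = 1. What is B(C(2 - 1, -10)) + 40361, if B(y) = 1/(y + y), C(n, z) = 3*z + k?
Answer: 2340937/58 ≈ 40361.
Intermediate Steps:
C(n, z) = 1 + 3*z (C(n, z) = 3*z + 1 = 1 + 3*z)
B(y) = 1/(2*y)
B(C(2 - 1, -10)) + 40361 = 1/(2*(1 + 3*(-10))) + 40361 = 1/(2*(1 - 30)) + 40361 = (1/2)/(-29) + 40361 = (1/2)*(-1/29) + 40361 = -1/58 + 40361 = 2340937/58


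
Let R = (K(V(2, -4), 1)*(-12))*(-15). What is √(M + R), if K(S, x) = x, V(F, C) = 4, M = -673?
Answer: I*√493 ≈ 22.204*I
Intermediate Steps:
R = 180 (R = (1*(-12))*(-15) = -12*(-15) = 180)
√(M + R) = √(-673 + 180) = √(-493) = I*√493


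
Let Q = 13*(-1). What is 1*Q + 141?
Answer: 128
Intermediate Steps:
Q = -13
1*Q + 141 = 1*(-13) + 141 = -13 + 141 = 128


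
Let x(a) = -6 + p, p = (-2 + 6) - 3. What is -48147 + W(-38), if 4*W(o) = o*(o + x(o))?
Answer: -95477/2 ≈ -47739.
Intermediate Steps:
p = 1 (p = 4 - 3 = 1)
x(a) = -5 (x(a) = -6 + 1 = -5)
W(o) = o*(-5 + o)/4 (W(o) = (o*(o - 5))/4 = (o*(-5 + o))/4 = o*(-5 + o)/4)
-48147 + W(-38) = -48147 + (1/4)*(-38)*(-5 - 38) = -48147 + (1/4)*(-38)*(-43) = -48147 + 817/2 = -95477/2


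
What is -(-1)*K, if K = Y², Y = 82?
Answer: 6724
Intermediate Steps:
K = 6724 (K = 82² = 6724)
-(-1)*K = -(-1)*6724 = -1*(-6724) = 6724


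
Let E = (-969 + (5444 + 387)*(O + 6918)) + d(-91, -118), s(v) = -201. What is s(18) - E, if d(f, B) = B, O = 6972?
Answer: -80991704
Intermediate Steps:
E = 80991503 (E = (-969 + (5444 + 387)*(6972 + 6918)) - 118 = (-969 + 5831*13890) - 118 = (-969 + 80992590) - 118 = 80991621 - 118 = 80991503)
s(18) - E = -201 - 1*80991503 = -201 - 80991503 = -80991704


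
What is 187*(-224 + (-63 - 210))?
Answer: -92939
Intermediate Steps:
187*(-224 + (-63 - 210)) = 187*(-224 - 273) = 187*(-497) = -92939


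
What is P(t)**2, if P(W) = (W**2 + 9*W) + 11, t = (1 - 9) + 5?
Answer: 49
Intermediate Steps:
t = -3 (t = -8 + 5 = -3)
P(W) = 11 + W**2 + 9*W
P(t)**2 = (11 + (-3)**2 + 9*(-3))**2 = (11 + 9 - 27)**2 = (-7)**2 = 49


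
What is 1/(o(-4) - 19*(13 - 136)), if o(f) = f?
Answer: 1/2333 ≈ 0.00042863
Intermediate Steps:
1/(o(-4) - 19*(13 - 136)) = 1/(-4 - 19*(13 - 136)) = 1/(-4 - 19*(-123)) = 1/(-4 + 2337) = 1/2333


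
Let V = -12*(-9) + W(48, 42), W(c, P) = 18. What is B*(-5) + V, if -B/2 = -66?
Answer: -534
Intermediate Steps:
B = 132 (B = -2*(-66) = 132)
V = 126 (V = -12*(-9) + 18 = 108 + 18 = 126)
B*(-5) + V = 132*(-5) + 126 = -660 + 126 = -534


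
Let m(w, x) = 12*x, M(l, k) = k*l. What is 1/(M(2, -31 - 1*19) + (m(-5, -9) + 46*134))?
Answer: 1/5956 ≈ 0.00016790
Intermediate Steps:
1/(M(2, -31 - 1*19) + (m(-5, -9) + 46*134)) = 1/((-31 - 1*19)*2 + (12*(-9) + 46*134)) = 1/((-31 - 19)*2 + (-108 + 6164)) = 1/(-50*2 + 6056) = 1/(-100 + 6056) = 1/5956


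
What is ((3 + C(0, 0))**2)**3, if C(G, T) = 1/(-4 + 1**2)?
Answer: 262144/729 ≈ 359.59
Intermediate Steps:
C(G, T) = -1/3 (C(G, T) = 1/(-4 + 1) = 1/(-3) = -1/3)
((3 + C(0, 0))**2)**3 = ((3 - 1/3)**2)**3 = ((8/3)**2)**3 = (64/9)**3 = 262144/729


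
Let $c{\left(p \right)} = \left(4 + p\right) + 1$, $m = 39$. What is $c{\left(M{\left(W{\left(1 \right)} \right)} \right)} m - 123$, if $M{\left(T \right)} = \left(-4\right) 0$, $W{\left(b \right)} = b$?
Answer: $72$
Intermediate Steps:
$M{\left(T \right)} = 0$
$c{\left(p \right)} = 5 + p$
$c{\left(M{\left(W{\left(1 \right)} \right)} \right)} m - 123 = \left(5 + 0\right) 39 - 123 = 5 \cdot 39 - 123 = 195 - 123 = 72$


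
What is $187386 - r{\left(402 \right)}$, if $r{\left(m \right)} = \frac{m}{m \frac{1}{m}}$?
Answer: $186984$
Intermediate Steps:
$r{\left(m \right)} = m$ ($r{\left(m \right)} = \frac{m}{1} = m 1 = m$)
$187386 - r{\left(402 \right)} = 187386 - 402 = 186984$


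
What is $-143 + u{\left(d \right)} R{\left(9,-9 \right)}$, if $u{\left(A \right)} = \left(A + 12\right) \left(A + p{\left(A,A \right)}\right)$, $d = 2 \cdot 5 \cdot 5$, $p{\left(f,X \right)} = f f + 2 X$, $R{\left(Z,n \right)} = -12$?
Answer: $-1971743$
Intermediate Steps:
$p{\left(f,X \right)} = f^{2} + 2 X$
$d = 50$ ($d = 10 \cdot 5 = 50$)
$u{\left(A \right)} = \left(12 + A\right) \left(A^{2} + 3 A\right)$ ($u{\left(A \right)} = \left(A + 12\right) \left(A + \left(A^{2} + 2 A\right)\right) = \left(12 + A\right) \left(A^{2} + 3 A\right)$)
$-143 + u{\left(d \right)} R{\left(9,-9 \right)} = -143 + 50 \left(36 + 50^{2} + 15 \cdot 50\right) \left(-12\right) = -143 + 50 \left(36 + 2500 + 750\right) \left(-12\right) = -143 + 50 \cdot 3286 \left(-12\right) = -143 + 164300 \left(-12\right) = -143 - 1971600 = -1971743$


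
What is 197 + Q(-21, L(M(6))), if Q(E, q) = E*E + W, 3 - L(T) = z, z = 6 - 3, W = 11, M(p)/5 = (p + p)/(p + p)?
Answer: 649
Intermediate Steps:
M(p) = 5 (M(p) = 5*((p + p)/(p + p)) = 5*((2*p)/((2*p))) = 5*((2*p)*(1/(2*p))) = 5*1 = 5)
z = 3
L(T) = 0 (L(T) = 3 - 1*3 = 3 - 3 = 0)
Q(E, q) = 11 + E² (Q(E, q) = E*E + 11 = E² + 11 = 11 + E²)
197 + Q(-21, L(M(6))) = 197 + (11 + (-21)²) = 197 + (11 + 441) = 197 + 452 = 649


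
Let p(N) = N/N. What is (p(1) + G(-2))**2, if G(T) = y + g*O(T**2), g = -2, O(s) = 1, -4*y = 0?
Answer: 1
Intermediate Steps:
y = 0 (y = -1/4*0 = 0)
p(N) = 1
G(T) = -2 (G(T) = 0 - 2*1 = 0 - 2 = -2)
(p(1) + G(-2))**2 = (1 - 2)**2 = (-1)**2 = 1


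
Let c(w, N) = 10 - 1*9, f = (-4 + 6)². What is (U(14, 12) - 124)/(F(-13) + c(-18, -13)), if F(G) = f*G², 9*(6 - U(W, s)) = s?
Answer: -358/2031 ≈ -0.17627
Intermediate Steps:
U(W, s) = 6 - s/9
f = 4 (f = 2² = 4)
F(G) = 4*G²
c(w, N) = 1 (c(w, N) = 10 - 9 = 1)
(U(14, 12) - 124)/(F(-13) + c(-18, -13)) = ((6 - ⅑*12) - 124)/(4*(-13)² + 1) = ((6 - 4/3) - 124)/(4*169 + 1) = (14/3 - 124)/(676 + 1) = -358/3/677 = -358/3*1/677 = -358/2031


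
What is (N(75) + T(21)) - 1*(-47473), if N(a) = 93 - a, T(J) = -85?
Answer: 47406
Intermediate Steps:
(N(75) + T(21)) - 1*(-47473) = ((93 - 1*75) - 85) - 1*(-47473) = ((93 - 75) - 85) + 47473 = (18 - 85) + 47473 = -67 + 47473 = 47406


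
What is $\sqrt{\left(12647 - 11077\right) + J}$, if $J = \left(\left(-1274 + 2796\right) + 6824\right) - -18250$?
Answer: $\sqrt{28166} \approx 167.83$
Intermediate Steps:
$J = 26596$ ($J = \left(1522 + 6824\right) + 18250 = 8346 + 18250 = 26596$)
$\sqrt{\left(12647 - 11077\right) + J} = \sqrt{\left(12647 - 11077\right) + 26596} = \sqrt{1570 + 26596} = \sqrt{28166}$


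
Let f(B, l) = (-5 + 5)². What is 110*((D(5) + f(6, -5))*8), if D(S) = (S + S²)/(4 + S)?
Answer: 8800/3 ≈ 2933.3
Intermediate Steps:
f(B, l) = 0 (f(B, l) = 0² = 0)
D(S) = (S + S²)/(4 + S)
110*((D(5) + f(6, -5))*8) = 110*((5*(1 + 5)/(4 + 5) + 0)*8) = 110*((5*6/9 + 0)*8) = 110*((5*(⅑)*6 + 0)*8) = 110*((10/3 + 0)*8) = 110*((10/3)*8) = 110*(80/3) = 8800/3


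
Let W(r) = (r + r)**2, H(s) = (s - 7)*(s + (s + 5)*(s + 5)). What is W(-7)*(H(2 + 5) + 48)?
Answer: 9408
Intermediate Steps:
H(s) = (-7 + s)*(s + (5 + s)**2) (H(s) = (-7 + s)*(s + (5 + s)*(5 + s)) = (-7 + s)*(s + (5 + s)**2))
W(r) = 4*r**2 (W(r) = (2*r)**2 = 4*r**2)
W(-7)*(H(2 + 5) + 48) = (4*(-7)**2)*((-175 + (2 + 5)**3 - 52*(2 + 5) + 4*(2 + 5)**2) + 48) = (4*49)*((-175 + 7**3 - 52*7 + 4*7**2) + 48) = 196*((-175 + 343 - 364 + 4*49) + 48) = 196*((-175 + 343 - 364 + 196) + 48) = 196*(0 + 48) = 196*48 = 9408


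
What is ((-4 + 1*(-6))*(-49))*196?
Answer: 96040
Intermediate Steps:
((-4 + 1*(-6))*(-49))*196 = ((-4 - 6)*(-49))*196 = -10*(-49)*196 = 490*196 = 96040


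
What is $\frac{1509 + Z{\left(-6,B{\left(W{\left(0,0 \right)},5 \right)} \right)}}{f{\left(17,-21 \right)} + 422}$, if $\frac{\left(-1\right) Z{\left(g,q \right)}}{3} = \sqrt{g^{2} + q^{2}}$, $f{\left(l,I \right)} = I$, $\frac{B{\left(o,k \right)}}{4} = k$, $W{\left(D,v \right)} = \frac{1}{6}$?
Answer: $\frac{1509}{401} - \frac{6 \sqrt{109}}{401} \approx 3.6069$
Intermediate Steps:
$W{\left(D,v \right)} = \frac{1}{6}$
$B{\left(o,k \right)} = 4 k$
$Z{\left(g,q \right)} = - 3 \sqrt{g^{2} + q^{2}}$
$\frac{1509 + Z{\left(-6,B{\left(W{\left(0,0 \right)},5 \right)} \right)}}{f{\left(17,-21 \right)} + 422} = \frac{1509 - 3 \sqrt{\left(-6\right)^{2} + \left(4 \cdot 5\right)^{2}}}{-21 + 422} = \frac{1509 - 3 \sqrt{36 + 20^{2}}}{401} = \left(1509 - 3 \sqrt{36 + 400}\right) \frac{1}{401} = \left(1509 - 3 \sqrt{436}\right) \frac{1}{401} = \left(1509 - 3 \cdot 2 \sqrt{109}\right) \frac{1}{401} = \left(1509 - 6 \sqrt{109}\right) \frac{1}{401} = \frac{1509}{401} - \frac{6 \sqrt{109}}{401}$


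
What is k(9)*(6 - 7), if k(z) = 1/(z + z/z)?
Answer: -⅒ ≈ -0.10000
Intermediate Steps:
k(z) = 1/(1 + z) (k(z) = 1/(z + 1) = 1/(1 + z))
k(9)*(6 - 7) = (6 - 7)/(1 + 9) = -1/10 = (⅒)*(-1) = -⅒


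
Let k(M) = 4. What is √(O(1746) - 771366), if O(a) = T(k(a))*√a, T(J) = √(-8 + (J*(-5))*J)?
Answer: √(-771366 + 12*I*√1067) ≈ 0.223 + 878.27*I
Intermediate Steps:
T(J) = √(-8 - 5*J²) (T(J) = √(-8 + (-5*J)*J) = √(-8 - 5*J²))
O(a) = 2*I*√22*√a (O(a) = √(-8 - 5*4²)*√a = √(-8 - 5*16)*√a = √(-8 - 80)*√a = √(-88)*√a = (2*I*√22)*√a = 2*I*√22*√a)
√(O(1746) - 771366) = √(2*I*√22*√1746 - 771366) = √(2*I*√22*(3*√194) - 771366) = √(12*I*√1067 - 771366) = √(-771366 + 12*I*√1067)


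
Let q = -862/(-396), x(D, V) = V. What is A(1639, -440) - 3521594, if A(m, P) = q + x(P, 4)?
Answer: -697274389/198 ≈ -3.5216e+6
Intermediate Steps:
q = 431/198 (q = -862*(-1/396) = 431/198 ≈ 2.1768)
A(m, P) = 1223/198 (A(m, P) = 431/198 + 4 = 1223/198)
A(1639, -440) - 3521594 = 1223/198 - 3521594 = -697274389/198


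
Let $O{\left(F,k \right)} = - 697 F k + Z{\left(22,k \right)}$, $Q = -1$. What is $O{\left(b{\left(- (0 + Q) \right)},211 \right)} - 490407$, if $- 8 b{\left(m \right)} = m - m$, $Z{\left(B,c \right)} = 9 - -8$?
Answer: $-490390$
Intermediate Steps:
$Z{\left(B,c \right)} = 17$ ($Z{\left(B,c \right)} = 9 + 8 = 17$)
$b{\left(m \right)} = 0$ ($b{\left(m \right)} = - \frac{m - m}{8} = \left(- \frac{1}{8}\right) 0 = 0$)
$O{\left(F,k \right)} = 17 - 697 F k$ ($O{\left(F,k \right)} = - 697 F k + 17 = 17 - 697 F k$)
$O{\left(b{\left(- (0 + Q) \right)},211 \right)} - 490407 = \left(17 - 0 \cdot 211\right) - 490407 = \left(17 + 0\right) - 490407 = 17 - 490407 = -490390$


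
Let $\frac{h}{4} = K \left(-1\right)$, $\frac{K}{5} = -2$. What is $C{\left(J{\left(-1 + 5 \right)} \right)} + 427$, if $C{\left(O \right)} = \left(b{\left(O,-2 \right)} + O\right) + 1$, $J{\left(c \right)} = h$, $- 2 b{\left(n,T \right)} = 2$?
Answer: $467$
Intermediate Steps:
$K = -10$ ($K = 5 \left(-2\right) = -10$)
$b{\left(n,T \right)} = -1$ ($b{\left(n,T \right)} = \left(- \frac{1}{2}\right) 2 = -1$)
$h = 40$ ($h = 4 \left(\left(-10\right) \left(-1\right)\right) = 4 \cdot 10 = 40$)
$J{\left(c \right)} = 40$
$C{\left(O \right)} = O$ ($C{\left(O \right)} = \left(-1 + O\right) + 1 = O$)
$C{\left(J{\left(-1 + 5 \right)} \right)} + 427 = 40 + 427 = 467$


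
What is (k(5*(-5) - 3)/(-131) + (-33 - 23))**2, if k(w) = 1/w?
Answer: 42192035649/13454224 ≈ 3136.0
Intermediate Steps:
(k(5*(-5) - 3)/(-131) + (-33 - 23))**2 = (1/((5*(-5) - 3)*(-131)) + (-33 - 23))**2 = (-1/131/(-25 - 3) - 56)**2 = (-1/131/(-28) - 56)**2 = (-1/28*(-1/131) - 56)**2 = (1/3668 - 56)**2 = (-205407/3668)**2 = 42192035649/13454224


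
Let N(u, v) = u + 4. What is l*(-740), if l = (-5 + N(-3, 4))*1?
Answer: 2960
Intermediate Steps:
N(u, v) = 4 + u
l = -4 (l = (-5 + (4 - 3))*1 = (-5 + 1)*1 = -4*1 = -4)
l*(-740) = -4*(-740) = 2960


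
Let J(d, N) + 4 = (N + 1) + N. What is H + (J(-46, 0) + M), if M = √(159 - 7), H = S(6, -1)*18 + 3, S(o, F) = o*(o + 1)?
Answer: 756 + 2*√38 ≈ 768.33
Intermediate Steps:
S(o, F) = o*(1 + o)
J(d, N) = -3 + 2*N (J(d, N) = -4 + ((N + 1) + N) = -4 + ((1 + N) + N) = -4 + (1 + 2*N) = -3 + 2*N)
H = 759 (H = (6*(1 + 6))*18 + 3 = (6*7)*18 + 3 = 42*18 + 3 = 756 + 3 = 759)
M = 2*√38 (M = √152 = 2*√38 ≈ 12.329)
H + (J(-46, 0) + M) = 759 + ((-3 + 2*0) + 2*√38) = 759 + ((-3 + 0) + 2*√38) = 759 + (-3 + 2*√38) = 756 + 2*√38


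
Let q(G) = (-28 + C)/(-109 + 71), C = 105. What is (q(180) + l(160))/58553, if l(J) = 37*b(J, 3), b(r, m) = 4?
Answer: 5547/2225014 ≈ 0.0024930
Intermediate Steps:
q(G) = -77/38 (q(G) = (-28 + 105)/(-109 + 71) = 77/(-38) = 77*(-1/38) = -77/38)
l(J) = 148 (l(J) = 37*4 = 148)
(q(180) + l(160))/58553 = (-77/38 + 148)/58553 = (5547/38)*(1/58553) = 5547/2225014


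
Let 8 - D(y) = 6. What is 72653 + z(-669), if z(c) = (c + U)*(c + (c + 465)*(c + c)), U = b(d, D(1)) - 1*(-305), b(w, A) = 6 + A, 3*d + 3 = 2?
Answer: -96860095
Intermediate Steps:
D(y) = 2 (D(y) = 8 - 1*6 = 8 - 6 = 2)
d = -1/3 (d = -1 + (1/3)*2 = -1 + 2/3 = -1/3 ≈ -0.33333)
U = 313 (U = (6 + 2) - 1*(-305) = 8 + 305 = 313)
z(c) = (313 + c)*(c + 2*c*(465 + c)) (z(c) = (c + 313)*(c + (c + 465)*(c + c)) = (313 + c)*(c + (465 + c)*(2*c)) = (313 + c)*(c + 2*c*(465 + c)))
72653 + z(-669) = 72653 - 669*(291403 + 2*(-669)**2 + 1557*(-669)) = 72653 - 669*(291403 + 2*447561 - 1041633) = 72653 - 669*(291403 + 895122 - 1041633) = 72653 - 669*144892 = 72653 - 96932748 = -96860095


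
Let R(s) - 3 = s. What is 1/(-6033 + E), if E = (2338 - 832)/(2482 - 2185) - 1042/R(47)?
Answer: -2475/14970704 ≈ -0.00016532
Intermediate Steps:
R(s) = 3 + s
E = -39029/2475 (E = (2338 - 832)/(2482 - 2185) - 1042/(3 + 47) = 1506/297 - 1042/50 = 1506*(1/297) - 1042*1/50 = 502/99 - 521/25 = -39029/2475 ≈ -15.769)
1/(-6033 + E) = 1/(-6033 - 39029/2475) = 1/(-14970704/2475) = -2475/14970704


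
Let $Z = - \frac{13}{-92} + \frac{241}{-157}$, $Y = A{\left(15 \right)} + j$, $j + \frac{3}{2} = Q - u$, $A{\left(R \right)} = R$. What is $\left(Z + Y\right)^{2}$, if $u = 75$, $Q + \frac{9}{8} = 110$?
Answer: $\frac{1764399486249}{834516544} \approx 2114.3$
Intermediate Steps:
$Q = \frac{871}{8}$ ($Q = - \frac{9}{8} + 110 = \frac{871}{8} \approx 108.88$)
$j = \frac{259}{8}$ ($j = - \frac{3}{2} + \left(\frac{871}{8} - 75\right) = - \frac{3}{2} + \frac{271}{8} = \frac{259}{8} \approx 32.375$)
$Y = \frac{379}{8}$ ($Y = 15 + \frac{259}{8} = \frac{379}{8} \approx 47.375$)
$Z = - \frac{20131}{14444}$ ($Z = \left(-13\right) \left(- \frac{1}{92}\right) + 241 \left(- \frac{1}{157}\right) = \frac{13}{92} - \frac{241}{157} = - \frac{20131}{14444} \approx -1.3937$)
$\left(Z + Y\right)^{2} = \left(- \frac{20131}{14444} + \frac{379}{8}\right)^{2} = \left(\frac{1328307}{28888}\right)^{2} = \frac{1764399486249}{834516544}$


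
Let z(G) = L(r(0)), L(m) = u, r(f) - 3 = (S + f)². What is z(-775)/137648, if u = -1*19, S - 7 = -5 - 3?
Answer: -19/137648 ≈ -0.00013803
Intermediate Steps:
S = -1 (S = 7 + (-5 - 3) = 7 - 8 = -1)
u = -19
r(f) = 3 + (-1 + f)²
L(m) = -19
z(G) = -19
z(-775)/137648 = -19/137648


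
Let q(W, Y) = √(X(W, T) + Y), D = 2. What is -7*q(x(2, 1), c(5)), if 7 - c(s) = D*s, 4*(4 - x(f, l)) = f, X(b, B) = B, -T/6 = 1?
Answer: -21*I ≈ -21.0*I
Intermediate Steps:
T = -6 (T = -6*1 = -6)
x(f, l) = 4 - f/4
c(s) = 7 - 2*s
q(W, Y) = √(-6 + Y)
-7*q(x(2, 1), c(5)) = -7*√(-6 + (7 - 2*5)) = -7*√(-6 + (7 - 10)) = -7*√(-6 - 3) = -21*I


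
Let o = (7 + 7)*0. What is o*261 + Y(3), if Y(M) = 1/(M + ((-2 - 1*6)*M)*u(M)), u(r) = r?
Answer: -1/69 ≈ -0.014493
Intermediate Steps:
o = 0 (o = 14*0 = 0)
Y(M) = 1/(M - 8*M²) (Y(M) = 1/(M + ((-2 - 1*6)*M)*M) = 1/(M + ((-2 - 6)*M)*M) = 1/(M + (-8*M)*M) = 1/(M - 8*M²))
o*261 + Y(3) = 0*261 - 1/(3*(-1 + 8*3)) = 0 - 1*⅓/(-1 + 24) = 0 - 1*⅓/23 = 0 - 1*⅓*1/23 = 0 - 1/69 = -1/69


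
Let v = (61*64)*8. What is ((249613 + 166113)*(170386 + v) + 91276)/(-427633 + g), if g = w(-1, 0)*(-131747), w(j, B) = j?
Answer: -41908967972/147943 ≈ -2.8328e+5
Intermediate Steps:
v = 31232 (v = 3904*8 = 31232)
g = 131747 (g = -1*(-131747) = 131747)
((249613 + 166113)*(170386 + v) + 91276)/(-427633 + g) = ((249613 + 166113)*(170386 + 31232) + 91276)/(-427633 + 131747) = (415726*201618 + 91276)/(-295886) = (83817844668 + 91276)*(-1/295886) = 83817935944*(-1/295886) = -41908967972/147943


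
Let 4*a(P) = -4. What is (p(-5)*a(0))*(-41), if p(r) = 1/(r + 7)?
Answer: 41/2 ≈ 20.500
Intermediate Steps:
a(P) = -1 (a(P) = (¼)*(-4) = -1)
p(r) = 1/(7 + r)
(p(-5)*a(0))*(-41) = (-1/(7 - 5))*(-41) = (-1/2)*(-41) = ((½)*(-1))*(-41) = -½*(-41) = 41/2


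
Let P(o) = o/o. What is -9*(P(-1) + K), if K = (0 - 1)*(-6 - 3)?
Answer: -90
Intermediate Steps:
P(o) = 1
K = 9 (K = -1*(-9) = 9)
-9*(P(-1) + K) = -9*(1 + 9) = -9*10 = -90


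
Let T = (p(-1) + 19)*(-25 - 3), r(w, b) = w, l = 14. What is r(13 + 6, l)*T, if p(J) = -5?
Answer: -7448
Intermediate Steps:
T = -392 (T = (-5 + 19)*(-25 - 3) = 14*(-28) = -392)
r(13 + 6, l)*T = (13 + 6)*(-392) = 19*(-392) = -7448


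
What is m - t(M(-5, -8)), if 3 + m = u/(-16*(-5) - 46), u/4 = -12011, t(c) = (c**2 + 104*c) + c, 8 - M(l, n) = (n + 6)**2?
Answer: -31485/17 ≈ -1852.1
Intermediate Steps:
M(l, n) = 8 - (6 + n)**2 (M(l, n) = 8 - (n + 6)**2 = 8 - (6 + n)**2)
t(c) = c**2 + 105*c
u = -48044 (u = 4*(-12011) = -48044)
m = -24073/17 (m = -3 - 48044/(-16*(-5) - 46) = -3 - 48044/(80 - 46) = -3 - 48044/34 = -3 - 48044*1/34 = -3 - 24022/17 = -24073/17 ≈ -1416.1)
m - t(M(-5, -8)) = -24073/17 - (8 - (6 - 8)**2)*(105 + (8 - (6 - 8)**2)) = -24073/17 - (8 - 1*(-2)**2)*(105 + (8 - 1*(-2)**2)) = -24073/17 - (8 - 1*4)*(105 + (8 - 1*4)) = -24073/17 - (8 - 4)*(105 + (8 - 4)) = -24073/17 - 4*(105 + 4) = -24073/17 - 4*109 = -24073/17 - 1*436 = -24073/17 - 436 = -31485/17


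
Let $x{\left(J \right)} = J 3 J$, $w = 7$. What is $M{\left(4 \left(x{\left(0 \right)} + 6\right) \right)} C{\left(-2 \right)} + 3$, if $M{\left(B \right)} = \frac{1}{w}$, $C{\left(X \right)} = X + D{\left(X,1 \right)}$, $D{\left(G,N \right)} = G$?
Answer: $\frac{17}{7} \approx 2.4286$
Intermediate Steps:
$x{\left(J \right)} = 3 J^{2}$ ($x{\left(J \right)} = 3 J J = 3 J^{2}$)
$C{\left(X \right)} = 2 X$ ($C{\left(X \right)} = X + X = 2 X$)
$M{\left(B \right)} = \frac{1}{7}$
$M{\left(4 \left(x{\left(0 \right)} + 6\right) \right)} C{\left(-2 \right)} + 3 = \frac{2 \left(-2\right)}{7} + 3 = \frac{1}{7} \left(-4\right) + 3 = - \frac{4}{7} + 3 = \frac{17}{7}$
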